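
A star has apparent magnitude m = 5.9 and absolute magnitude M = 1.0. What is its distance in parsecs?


d = 10^((m - M + 5)/5) = 10^((5.9 - 1.0 + 5)/5) = 95.4993

95.4993 pc


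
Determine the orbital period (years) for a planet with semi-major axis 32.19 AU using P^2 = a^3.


P = a^(3/2) = 32.19^1.5 = 182.6339

182.6339 years


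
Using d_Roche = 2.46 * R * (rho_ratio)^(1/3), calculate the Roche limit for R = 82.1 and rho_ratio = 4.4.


d_Roche = 2.46 * 82.1 * 4.4^(1/3) = 330.9501

330.9501


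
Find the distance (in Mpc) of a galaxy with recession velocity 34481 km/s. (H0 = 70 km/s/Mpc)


d = v / H0 = 34481 / 70 = 492.5857

492.5857 Mpc


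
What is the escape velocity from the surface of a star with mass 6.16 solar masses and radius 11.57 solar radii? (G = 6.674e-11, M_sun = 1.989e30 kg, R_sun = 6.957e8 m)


M = 6.16 * 1.989e30 kg = 1.225224e+31 kg; R = 11.57 * 6.957e8 m = 8.049249e+09 m. v_esc = sqrt(2GM/R) = sqrt(2 * 6.674e-11 * 1.225224e+31 / 8.049249e+09) = 450752.5222

450752.5222 m/s


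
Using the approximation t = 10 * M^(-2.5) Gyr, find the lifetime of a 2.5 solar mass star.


t = 10 * M^(-2.5) = 10 * 2.5^(-2.5) = 1.0119

1.0119 Gyr


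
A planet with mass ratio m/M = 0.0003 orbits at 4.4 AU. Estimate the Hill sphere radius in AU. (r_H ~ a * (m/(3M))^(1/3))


r_H = a * (m/3M)^(1/3) = 4.4 * (0.0003/3)^(1/3) = 0.2042

0.2042 AU


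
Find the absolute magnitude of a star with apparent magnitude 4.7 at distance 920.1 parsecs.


M = m - 5*log10(d) + 5 = 4.7 - 5*log10(920.1) + 5 = -5.1192

-5.1192


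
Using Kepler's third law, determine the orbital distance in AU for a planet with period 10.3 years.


a = P^(2/3) = 10.3^(2/3) = 4.734

4.734 AU


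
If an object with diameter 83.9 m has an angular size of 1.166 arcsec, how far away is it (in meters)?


D = size / theta_rad, theta_rad = 1.166 * pi/(180*3600) = 5.653e-06, D = 1.484e+07

1.484e+07 m


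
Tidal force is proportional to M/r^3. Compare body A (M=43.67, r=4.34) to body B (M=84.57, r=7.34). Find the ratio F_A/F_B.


Ratio = (M1/r1^3) / (M2/r2^3) = (43.67/4.34^3) / (84.57/7.34^3) = 2.498

2.498


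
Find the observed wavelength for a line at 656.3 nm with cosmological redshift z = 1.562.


lam_obs = lam_emit * (1 + z) = 656.3 * (1 + 1.562) = 1681.4406

1681.4406 nm


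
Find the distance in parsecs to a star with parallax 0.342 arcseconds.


d = 1/p = 1/0.342 = 2.924

2.924 pc


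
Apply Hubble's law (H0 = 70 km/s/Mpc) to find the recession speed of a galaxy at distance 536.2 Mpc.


v = H0 * d = 70 * 536.2 = 37534.0

37534.0 km/s


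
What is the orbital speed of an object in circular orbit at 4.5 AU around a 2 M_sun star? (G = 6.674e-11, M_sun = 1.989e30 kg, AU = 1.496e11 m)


v = sqrt(GM/r) = sqrt(6.674e-11 * 3.978e+30 / 6.732e+11) = 19858.8199

19858.8199 m/s


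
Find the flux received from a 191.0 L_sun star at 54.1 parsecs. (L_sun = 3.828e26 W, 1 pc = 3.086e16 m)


F = L / (4*pi*d^2) = 7.311e+28 / (4*pi*(1.670e+18)^2) = 2.087e-09

2.087e-09 W/m^2


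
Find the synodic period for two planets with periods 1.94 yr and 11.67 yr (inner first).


1/P_syn = |1/P1 - 1/P2| = |1/1.94 - 1/11.67| => P_syn = 2.3268

2.3268 years


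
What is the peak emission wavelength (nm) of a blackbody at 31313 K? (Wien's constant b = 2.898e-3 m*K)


lam_max = b / T = 2.898e-3 / 31313 = 9.255e-08 m = 92.5494 nm

92.5494 nm


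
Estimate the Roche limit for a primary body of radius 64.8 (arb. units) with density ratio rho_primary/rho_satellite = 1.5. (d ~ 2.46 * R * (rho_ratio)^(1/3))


d_Roche = 2.46 * 64.8 * 1.5^(1/3) = 182.4766

182.4766


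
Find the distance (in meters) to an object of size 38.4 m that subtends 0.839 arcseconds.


D = size / theta_rad, theta_rad = 0.839 * pi/(180*3600) = 4.068e-06, D = 9.440e+06

9.440e+06 m


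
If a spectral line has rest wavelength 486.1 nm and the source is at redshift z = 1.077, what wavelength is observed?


lam_obs = lam_emit * (1 + z) = 486.1 * (1 + 1.077) = 1009.6297

1009.6297 nm


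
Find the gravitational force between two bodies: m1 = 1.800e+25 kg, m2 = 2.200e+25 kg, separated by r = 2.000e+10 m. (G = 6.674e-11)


F = G*m1*m2/r^2 = 6.674e-11 * 1.800e+25 * 2.200e+25 / (2.000e+10)^2 = 6.674e-11 * 3.960e+50 / 4.000e+20 = 6.607e+19

6.607e+19 N


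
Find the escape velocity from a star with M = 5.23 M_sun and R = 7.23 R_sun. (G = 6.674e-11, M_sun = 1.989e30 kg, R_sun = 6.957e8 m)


M = 5.23 * 1.989e30 kg = 1.040247e+31 kg; R = 7.23 * 6.957e8 m = 5.029911e+09 m. v_esc = sqrt(2GM/R) = sqrt(2 * 6.674e-11 * 1.040247e+31 / 5.029911e+09) = 525407.3993

525407.3993 m/s


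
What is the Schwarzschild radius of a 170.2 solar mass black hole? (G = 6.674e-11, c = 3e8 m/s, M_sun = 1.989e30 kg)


M = 170.2 * 1.989e30 kg = 3.385278e+32 kg. rs = 2GM/c^2 = 2 * 6.674e-11 * 3.385278e+32 / (3e8)^2 = 502074.3416

502074.3416 m


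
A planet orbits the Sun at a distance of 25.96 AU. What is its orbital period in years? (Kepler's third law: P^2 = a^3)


P = a^(3/2) = 25.96^1.5 = 132.2687

132.2687 years


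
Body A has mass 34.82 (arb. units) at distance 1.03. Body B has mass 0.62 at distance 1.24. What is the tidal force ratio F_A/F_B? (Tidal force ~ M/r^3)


Ratio = (M1/r1^3) / (M2/r2^3) = (34.82/1.03^3) / (0.62/1.24^3) = 97.992

97.992


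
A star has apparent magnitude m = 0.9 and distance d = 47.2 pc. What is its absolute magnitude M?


M = m - 5*log10(d) + 5 = 0.9 - 5*log10(47.2) + 5 = -2.4697

-2.4697


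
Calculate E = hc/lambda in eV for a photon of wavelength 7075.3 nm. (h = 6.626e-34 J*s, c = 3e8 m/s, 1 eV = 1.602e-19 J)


E = hc/lambda = 6.626e-34 * 3e8 / 7.075e-06 = 2.809e-20 J = 0.1754 eV

0.1754 eV


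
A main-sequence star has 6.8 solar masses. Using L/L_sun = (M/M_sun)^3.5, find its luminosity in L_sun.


L/L_sun = (M/M_sun)^3.5 = 6.8^3.5 = 819.9383

819.9383 L_sun


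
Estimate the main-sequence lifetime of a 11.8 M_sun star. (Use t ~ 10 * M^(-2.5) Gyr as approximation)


t = 10 * M^(-2.5) = 10 * 11.8^(-2.5) = 0.0209

0.0209 Gyr


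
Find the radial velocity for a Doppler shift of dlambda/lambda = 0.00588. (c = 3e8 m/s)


v = (dlambda/lambda) * c = 0.00588 * 3e8 = 1.764e+06

1.764e+06 m/s


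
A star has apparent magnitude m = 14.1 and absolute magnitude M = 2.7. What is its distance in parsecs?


d = 10^((m - M + 5)/5) = 10^((14.1 - 2.7 + 5)/5) = 1905.4607

1905.4607 pc


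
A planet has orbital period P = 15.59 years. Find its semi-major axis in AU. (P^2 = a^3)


a = P^(2/3) = 15.59^(2/3) = 6.2407

6.2407 AU


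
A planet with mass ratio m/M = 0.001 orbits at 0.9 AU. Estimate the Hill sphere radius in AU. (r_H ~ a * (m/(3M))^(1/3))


r_H = a * (m/3M)^(1/3) = 0.9 * (0.001/3)^(1/3) = 0.0624

0.0624 AU


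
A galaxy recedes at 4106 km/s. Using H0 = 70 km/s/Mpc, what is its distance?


d = v / H0 = 4106 / 70 = 58.6571

58.6571 Mpc


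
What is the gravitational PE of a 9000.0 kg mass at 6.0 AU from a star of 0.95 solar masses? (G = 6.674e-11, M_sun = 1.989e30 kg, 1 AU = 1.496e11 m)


M = 0.95 * 1.989e30 kg = 1.88955e+30 kg; r = 6.0 AU * 1.496e11 m/AU = 8.976e+11 m. U = -GM*m/r = -(6.674e-11 * 1.88955e+30 * 9000.0) / 8.976e+11 = -1.264e+12

-1.264e+12 J


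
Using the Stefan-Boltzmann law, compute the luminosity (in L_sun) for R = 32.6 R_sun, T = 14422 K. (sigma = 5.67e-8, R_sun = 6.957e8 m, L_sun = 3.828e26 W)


R = 32.6 * 6.957e8 m = 2.267982e+10 m. L = 4*pi*R^2*sigma*T^4 = 4*pi*(2.267982e+10)^2 * 5.67e-8 * 14422^4 = 1.585528652e+31 W. L/L_sun = 1.585528652e+31 / 3.828e26 = 41419.2438

41419.2438 L_sun


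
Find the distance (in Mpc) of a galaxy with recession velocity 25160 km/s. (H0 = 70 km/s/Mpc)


d = v / H0 = 25160 / 70 = 359.4286

359.4286 Mpc


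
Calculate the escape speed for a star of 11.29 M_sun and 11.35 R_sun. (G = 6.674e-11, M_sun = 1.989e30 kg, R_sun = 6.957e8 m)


M = 11.29 * 1.989e30 kg = 2.245581e+31 kg; R = 11.35 * 6.957e8 m = 7.896195e+09 m. v_esc = sqrt(2GM/R) = sqrt(2 * 6.674e-11 * 2.245581e+31 / 7.896195e+09) = 616117.4781

616117.4781 m/s


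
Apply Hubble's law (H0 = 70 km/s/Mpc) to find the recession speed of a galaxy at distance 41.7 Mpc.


v = H0 * d = 70 * 41.7 = 2919.0

2919.0 km/s


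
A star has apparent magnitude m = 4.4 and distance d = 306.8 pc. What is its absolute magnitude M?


M = m - 5*log10(d) + 5 = 4.4 - 5*log10(306.8) + 5 = -3.0343

-3.0343


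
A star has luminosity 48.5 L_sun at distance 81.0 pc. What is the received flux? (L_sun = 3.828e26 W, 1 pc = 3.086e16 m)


F = L / (4*pi*d^2) = 1.857e+28 / (4*pi*(2.500e+18)^2) = 2.365e-10

2.365e-10 W/m^2


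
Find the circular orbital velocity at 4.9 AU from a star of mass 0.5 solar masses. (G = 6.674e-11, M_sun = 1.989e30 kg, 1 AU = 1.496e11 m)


v = sqrt(GM/r) = sqrt(6.674e-11 * 9.945e+29 / 7.330e+11) = 9515.501

9515.501 m/s


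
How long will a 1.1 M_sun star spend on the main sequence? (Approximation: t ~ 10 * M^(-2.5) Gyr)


t = 10 * M^(-2.5) = 10 * 1.1^(-2.5) = 7.8799

7.8799 Gyr


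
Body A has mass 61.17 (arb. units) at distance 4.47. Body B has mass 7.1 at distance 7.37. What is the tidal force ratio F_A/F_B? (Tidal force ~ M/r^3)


Ratio = (M1/r1^3) / (M2/r2^3) = (61.17/4.47^3) / (7.1/7.37^3) = 38.6154

38.6154


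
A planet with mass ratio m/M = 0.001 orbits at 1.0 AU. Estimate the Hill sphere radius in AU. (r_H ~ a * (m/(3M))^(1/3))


r_H = a * (m/3M)^(1/3) = 1.0 * (0.001/3)^(1/3) = 0.0693

0.0693 AU


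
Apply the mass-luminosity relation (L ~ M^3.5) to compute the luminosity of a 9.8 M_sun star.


L/L_sun = (M/M_sun)^3.5 = 9.8^3.5 = 2946.397

2946.397 L_sun


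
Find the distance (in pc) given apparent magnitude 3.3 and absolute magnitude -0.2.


d = 10^((m - M + 5)/5) = 10^((3.3 - -0.2 + 5)/5) = 50.1187

50.1187 pc


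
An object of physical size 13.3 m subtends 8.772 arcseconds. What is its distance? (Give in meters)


D = size / theta_rad, theta_rad = 8.772 * pi/(180*3600) = 4.253e-05, D = 312736.1973

312736.1973 m


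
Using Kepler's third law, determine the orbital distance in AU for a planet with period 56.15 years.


a = P^(2/3) = 56.15^(2/3) = 14.6633

14.6633 AU


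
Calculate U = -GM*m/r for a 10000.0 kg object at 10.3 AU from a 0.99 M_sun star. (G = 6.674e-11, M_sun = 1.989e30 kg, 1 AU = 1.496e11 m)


M = 0.99 * 1.989e30 kg = 1.96911e+30 kg; r = 10.3 AU * 1.496e11 m/AU = 1.54088e+12 m. U = -GM*m/r = -(6.674e-11 * 1.96911e+30 * 10000.0) / 1.54088e+12 = -8.529e+11

-8.529e+11 J


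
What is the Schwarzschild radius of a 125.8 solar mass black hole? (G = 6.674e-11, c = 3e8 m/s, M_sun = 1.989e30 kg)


M = 125.8 * 1.989e30 kg = 2.502162e+32 kg. rs = 2GM/c^2 = 2 * 6.674e-11 * 2.502162e+32 / (3e8)^2 = 371098.4264

371098.4264 m


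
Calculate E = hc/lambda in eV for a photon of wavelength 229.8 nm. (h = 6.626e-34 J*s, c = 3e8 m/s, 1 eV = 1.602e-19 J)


E = hc/lambda = 6.626e-34 * 3e8 / 2.298e-07 = 8.650e-19 J = 5.3996 eV

5.3996 eV


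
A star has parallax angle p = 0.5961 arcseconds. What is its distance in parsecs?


d = 1/p = 1/0.5961 = 1.6776

1.6776 pc


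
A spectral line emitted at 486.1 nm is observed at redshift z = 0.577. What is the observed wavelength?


lam_obs = lam_emit * (1 + z) = 486.1 * (1 + 0.577) = 766.5797

766.5797 nm


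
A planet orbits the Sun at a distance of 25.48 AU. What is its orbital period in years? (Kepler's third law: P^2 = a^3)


P = a^(3/2) = 25.48^1.5 = 128.6172

128.6172 years


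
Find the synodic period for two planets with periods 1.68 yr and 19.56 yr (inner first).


1/P_syn = |1/P1 - 1/P2| = |1/1.68 - 1/19.56| => P_syn = 1.8379

1.8379 years


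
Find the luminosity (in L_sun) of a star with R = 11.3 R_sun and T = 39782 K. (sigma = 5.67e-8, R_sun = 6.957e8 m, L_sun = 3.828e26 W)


R = 11.3 * 6.957e8 m = 7.86141e+09 m. L = 4*pi*R^2*sigma*T^4 = 4*pi*(7.86141e+09)^2 * 5.67e-8 * 39782^4 = 1.102910494e+32 W. L/L_sun = 1.102910494e+32 / 3.828e26 = 288116.6389

288116.6389 L_sun


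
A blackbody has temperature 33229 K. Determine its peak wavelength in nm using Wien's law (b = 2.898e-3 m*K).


lam_max = b / T = 2.898e-3 / 33229 = 8.721e-08 m = 87.213 nm

87.213 nm


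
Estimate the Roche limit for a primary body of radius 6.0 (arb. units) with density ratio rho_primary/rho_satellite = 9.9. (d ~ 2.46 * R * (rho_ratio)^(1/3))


d_Roche = 2.46 * 6.0 * 9.9^(1/3) = 31.6931

31.6931


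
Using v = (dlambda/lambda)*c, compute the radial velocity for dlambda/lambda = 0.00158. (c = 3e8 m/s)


v = (dlambda/lambda) * c = 0.00158 * 3e8 = 474000.0

474000.0 m/s


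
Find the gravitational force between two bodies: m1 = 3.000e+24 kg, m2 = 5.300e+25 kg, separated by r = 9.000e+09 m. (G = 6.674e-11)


F = G*m1*m2/r^2 = 6.674e-11 * 3.000e+24 * 5.300e+25 / (9.000e+09)^2 = 6.674e-11 * 1.590e+50 / 8.100e+19 = 1.310e+20

1.310e+20 N


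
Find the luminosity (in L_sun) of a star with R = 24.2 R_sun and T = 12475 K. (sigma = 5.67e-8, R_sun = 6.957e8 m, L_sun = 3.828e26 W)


R = 24.2 * 6.957e8 m = 1.683594e+10 m. L = 4*pi*R^2*sigma*T^4 = 4*pi*(1.683594e+10)^2 * 5.67e-8 * 12475^4 = 4.891362828e+30 W. L/L_sun = 4.891362828e+30 / 3.828e26 = 12777.8548

12777.8548 L_sun


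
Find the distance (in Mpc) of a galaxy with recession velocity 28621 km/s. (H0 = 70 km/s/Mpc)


d = v / H0 = 28621 / 70 = 408.8714

408.8714 Mpc


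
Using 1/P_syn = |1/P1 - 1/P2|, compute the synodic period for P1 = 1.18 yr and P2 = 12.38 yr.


1/P_syn = |1/P1 - 1/P2| = |1/1.18 - 1/12.38| => P_syn = 1.3043

1.3043 years


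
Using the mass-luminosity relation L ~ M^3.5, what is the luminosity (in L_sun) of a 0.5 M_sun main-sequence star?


L/L_sun = (M/M_sun)^3.5 = 0.5^3.5 = 0.0884

0.0884 L_sun


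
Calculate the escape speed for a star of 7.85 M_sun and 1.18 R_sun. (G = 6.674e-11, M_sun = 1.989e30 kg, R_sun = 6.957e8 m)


M = 7.85 * 1.989e30 kg = 1.561365e+31 kg; R = 1.18 * 6.957e8 m = 8.20926e+08 m. v_esc = sqrt(2GM/R) = sqrt(2 * 6.674e-11 * 1.561365e+31 / 8.20926e+08) = 1.593e+06

1.593e+06 m/s


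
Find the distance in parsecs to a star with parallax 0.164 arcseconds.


d = 1/p = 1/0.164 = 6.0976

6.0976 pc


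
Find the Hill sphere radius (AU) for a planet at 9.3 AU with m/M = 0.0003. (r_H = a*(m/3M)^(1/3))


r_H = a * (m/3M)^(1/3) = 9.3 * (0.0003/3)^(1/3) = 0.4317

0.4317 AU


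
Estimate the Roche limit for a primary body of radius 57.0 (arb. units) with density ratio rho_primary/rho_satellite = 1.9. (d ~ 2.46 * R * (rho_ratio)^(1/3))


d_Roche = 2.46 * 57.0 * 1.9^(1/3) = 173.6712

173.6712


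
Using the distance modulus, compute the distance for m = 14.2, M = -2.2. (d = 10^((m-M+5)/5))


d = 10^((m - M + 5)/5) = 10^((14.2 - -2.2 + 5)/5) = 19054.6072

19054.6072 pc


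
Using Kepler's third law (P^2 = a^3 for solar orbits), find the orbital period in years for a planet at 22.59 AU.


P = a^(3/2) = 22.59^1.5 = 107.3679

107.3679 years


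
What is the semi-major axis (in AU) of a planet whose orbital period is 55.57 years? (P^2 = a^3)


a = P^(2/3) = 55.57^(2/3) = 14.5622

14.5622 AU


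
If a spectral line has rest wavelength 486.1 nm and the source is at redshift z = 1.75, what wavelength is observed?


lam_obs = lam_emit * (1 + z) = 486.1 * (1 + 1.75) = 1336.775

1336.775 nm


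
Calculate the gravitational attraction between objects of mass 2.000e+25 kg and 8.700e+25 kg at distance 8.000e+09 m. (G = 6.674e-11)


F = G*m1*m2/r^2 = 6.674e-11 * 2.000e+25 * 8.700e+25 / (8.000e+09)^2 = 6.674e-11 * 1.740e+51 / 6.400e+19 = 1.814e+21

1.814e+21 N


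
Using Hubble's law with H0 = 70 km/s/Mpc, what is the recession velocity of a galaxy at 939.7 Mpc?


v = H0 * d = 70 * 939.7 = 65779.0

65779.0 km/s


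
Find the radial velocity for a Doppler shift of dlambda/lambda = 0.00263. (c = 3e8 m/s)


v = (dlambda/lambda) * c = 0.00263 * 3e8 = 789000.0

789000.0 m/s


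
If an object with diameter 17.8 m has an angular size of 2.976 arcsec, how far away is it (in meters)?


D = size / theta_rad, theta_rad = 2.976 * pi/(180*3600) = 1.443e-05, D = 1.234e+06

1.234e+06 m


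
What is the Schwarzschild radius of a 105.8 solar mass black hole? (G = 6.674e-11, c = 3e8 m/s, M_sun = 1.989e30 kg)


M = 105.8 * 1.989e30 kg = 2.104362e+32 kg. rs = 2GM/c^2 = 2 * 6.674e-11 * 2.104362e+32 / (3e8)^2 = 312100.2664

312100.2664 m


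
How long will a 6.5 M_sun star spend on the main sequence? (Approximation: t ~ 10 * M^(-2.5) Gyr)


t = 10 * M^(-2.5) = 10 * 6.5^(-2.5) = 0.0928

0.0928 Gyr


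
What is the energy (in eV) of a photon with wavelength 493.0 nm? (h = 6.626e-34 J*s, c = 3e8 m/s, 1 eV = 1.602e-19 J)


E = hc/lambda = 6.626e-34 * 3e8 / 4.930e-07 = 4.032e-19 J = 2.5169 eV

2.5169 eV


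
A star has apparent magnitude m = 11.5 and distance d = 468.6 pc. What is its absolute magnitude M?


M = m - 5*log10(d) + 5 = 11.5 - 5*log10(468.6) + 5 = 3.146

3.146


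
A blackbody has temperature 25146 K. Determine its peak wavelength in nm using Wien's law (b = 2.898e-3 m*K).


lam_max = b / T = 2.898e-3 / 25146 = 1.152e-07 m = 115.247 nm

115.247 nm


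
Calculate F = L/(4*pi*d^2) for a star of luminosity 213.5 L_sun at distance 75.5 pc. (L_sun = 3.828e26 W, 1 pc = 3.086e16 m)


F = L / (4*pi*d^2) = 8.173e+28 / (4*pi*(2.330e+18)^2) = 1.198e-09

1.198e-09 W/m^2


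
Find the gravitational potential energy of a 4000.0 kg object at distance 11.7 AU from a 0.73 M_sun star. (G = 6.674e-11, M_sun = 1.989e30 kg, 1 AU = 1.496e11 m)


M = 0.73 * 1.989e30 kg = 1.45197e+30 kg; r = 11.7 AU * 1.496e11 m/AU = 1.75032e+12 m. U = -GM*m/r = -(6.674e-11 * 1.45197e+30 * 4000.0) / 1.75032e+12 = -2.215e+11

-2.215e+11 J


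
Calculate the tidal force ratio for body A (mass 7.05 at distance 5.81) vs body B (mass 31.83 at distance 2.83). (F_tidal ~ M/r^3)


Ratio = (M1/r1^3) / (M2/r2^3) = (7.05/5.81^3) / (31.83/2.83^3) = 0.0256

0.0256


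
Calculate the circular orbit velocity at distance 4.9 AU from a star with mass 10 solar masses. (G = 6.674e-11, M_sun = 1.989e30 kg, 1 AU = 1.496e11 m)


v = sqrt(GM/r) = sqrt(6.674e-11 * 1.989e+31 / 7.330e+11) = 42554.614

42554.614 m/s


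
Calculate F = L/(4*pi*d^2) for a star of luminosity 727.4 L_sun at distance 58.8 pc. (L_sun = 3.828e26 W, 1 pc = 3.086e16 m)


F = L / (4*pi*d^2) = 2.784e+29 / (4*pi*(1.815e+18)^2) = 6.730e-09

6.730e-09 W/m^2


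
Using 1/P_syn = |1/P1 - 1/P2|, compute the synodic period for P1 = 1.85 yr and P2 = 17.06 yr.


1/P_syn = |1/P1 - 1/P2| = |1/1.85 - 1/17.06| => P_syn = 2.075

2.075 years


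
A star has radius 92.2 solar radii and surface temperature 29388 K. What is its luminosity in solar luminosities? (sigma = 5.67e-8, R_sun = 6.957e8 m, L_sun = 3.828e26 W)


R = 92.2 * 6.957e8 m = 6.414354e+10 m. L = 4*pi*R^2*sigma*T^4 = 4*pi*(6.414354e+10)^2 * 5.67e-8 * 29388^4 = 2.186648097e+33 W. L/L_sun = 2.186648097e+33 / 3.828e26 = 5.712e+06

5.712e+06 L_sun


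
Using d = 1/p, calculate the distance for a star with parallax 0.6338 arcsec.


d = 1/p = 1/0.6338 = 1.5778

1.5778 pc


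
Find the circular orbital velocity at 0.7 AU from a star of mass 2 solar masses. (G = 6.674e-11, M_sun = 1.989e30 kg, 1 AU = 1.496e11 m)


v = sqrt(GM/r) = sqrt(6.674e-11 * 3.978e+30 / 1.047e+11) = 50351.2984

50351.2984 m/s


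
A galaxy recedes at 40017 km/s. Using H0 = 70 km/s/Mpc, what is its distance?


d = v / H0 = 40017 / 70 = 571.6714

571.6714 Mpc


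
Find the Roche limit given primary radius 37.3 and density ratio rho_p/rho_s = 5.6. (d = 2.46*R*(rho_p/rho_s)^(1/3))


d_Roche = 2.46 * 37.3 * 5.6^(1/3) = 162.9446

162.9446


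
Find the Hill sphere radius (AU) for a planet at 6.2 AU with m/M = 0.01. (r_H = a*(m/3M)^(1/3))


r_H = a * (m/3M)^(1/3) = 6.2 * (0.01/3)^(1/3) = 0.9262

0.9262 AU


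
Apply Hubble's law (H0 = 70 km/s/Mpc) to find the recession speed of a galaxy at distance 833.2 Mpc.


v = H0 * d = 70 * 833.2 = 58324.0

58324.0 km/s


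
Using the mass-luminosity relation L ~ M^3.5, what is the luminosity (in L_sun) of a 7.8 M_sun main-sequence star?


L/L_sun = (M/M_sun)^3.5 = 7.8^3.5 = 1325.3516

1325.3516 L_sun


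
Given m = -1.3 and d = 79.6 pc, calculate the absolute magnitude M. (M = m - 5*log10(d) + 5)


M = m - 5*log10(d) + 5 = -1.3 - 5*log10(79.6) + 5 = -5.8046

-5.8046


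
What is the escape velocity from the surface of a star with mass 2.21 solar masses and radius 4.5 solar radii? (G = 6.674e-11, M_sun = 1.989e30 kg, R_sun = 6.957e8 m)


M = 2.21 * 1.989e30 kg = 4.39569e+30 kg; R = 4.5 * 6.957e8 m = 3.13065e+09 m. v_esc = sqrt(2GM/R) = sqrt(2 * 6.674e-11 * 4.39569e+30 / 3.13065e+09) = 432916.7295

432916.7295 m/s


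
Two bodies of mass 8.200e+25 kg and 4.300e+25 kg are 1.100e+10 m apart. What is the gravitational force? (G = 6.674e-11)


F = G*m1*m2/r^2 = 6.674e-11 * 8.200e+25 * 4.300e+25 / (1.100e+10)^2 = 6.674e-11 * 3.526e+51 / 1.210e+20 = 1.945e+21

1.945e+21 N


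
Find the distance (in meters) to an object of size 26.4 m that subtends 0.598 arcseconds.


D = size / theta_rad, theta_rad = 0.598 * pi/(180*3600) = 2.899e-06, D = 9.106e+06

9.106e+06 m


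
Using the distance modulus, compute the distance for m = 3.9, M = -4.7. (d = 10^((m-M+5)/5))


d = 10^((m - M + 5)/5) = 10^((3.9 - -4.7 + 5)/5) = 524.8075

524.8075 pc


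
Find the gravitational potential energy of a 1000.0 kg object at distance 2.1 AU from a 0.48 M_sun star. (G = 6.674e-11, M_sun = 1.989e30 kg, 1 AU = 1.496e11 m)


M = 0.48 * 1.989e30 kg = 9.5472e+29 kg; r = 2.1 AU * 1.496e11 m/AU = 3.1416e+11 m. U = -GM*m/r = -(6.674e-11 * 9.5472e+29 * 1000.0) / 3.1416e+11 = -2.028e+11

-2.028e+11 J


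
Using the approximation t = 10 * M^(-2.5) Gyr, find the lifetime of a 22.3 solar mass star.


t = 10 * M^(-2.5) = 10 * 22.3^(-2.5) = 0.0043

0.0043 Gyr


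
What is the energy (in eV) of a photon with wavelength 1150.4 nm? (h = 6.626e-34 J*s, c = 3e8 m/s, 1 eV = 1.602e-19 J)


E = hc/lambda = 6.626e-34 * 3e8 / 1.150e-06 = 1.728e-19 J = 1.0786 eV

1.0786 eV


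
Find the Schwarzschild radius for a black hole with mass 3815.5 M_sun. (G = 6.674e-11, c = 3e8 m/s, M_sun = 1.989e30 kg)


M = 3815.5 * 1.989e30 kg = 7.5890295e+33 kg. rs = 2GM/c^2 = 2 * 6.674e-11 * 7.5890295e+33 / (3e8)^2 = 1.126e+07

1.126e+07 m


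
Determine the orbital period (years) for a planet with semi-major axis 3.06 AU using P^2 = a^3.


P = a^(3/2) = 3.06^1.5 = 5.3528

5.3528 years


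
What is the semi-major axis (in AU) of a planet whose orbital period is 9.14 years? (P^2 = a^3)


a = P^(2/3) = 9.14^(2/3) = 4.3715

4.3715 AU


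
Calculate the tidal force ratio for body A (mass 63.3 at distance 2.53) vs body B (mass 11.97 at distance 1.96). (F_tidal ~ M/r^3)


Ratio = (M1/r1^3) / (M2/r2^3) = (63.3/2.53^3) / (11.97/1.96^3) = 2.4588

2.4588


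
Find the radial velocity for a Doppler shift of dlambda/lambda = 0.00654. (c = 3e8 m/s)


v = (dlambda/lambda) * c = 0.00654 * 3e8 = 1.962e+06

1.962e+06 m/s


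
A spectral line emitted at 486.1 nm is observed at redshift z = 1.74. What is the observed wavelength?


lam_obs = lam_emit * (1 + z) = 486.1 * (1 + 1.74) = 1331.914

1331.914 nm


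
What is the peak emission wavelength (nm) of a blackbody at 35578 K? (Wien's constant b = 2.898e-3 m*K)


lam_max = b / T = 2.898e-3 / 35578 = 8.145e-08 m = 81.4548 nm

81.4548 nm


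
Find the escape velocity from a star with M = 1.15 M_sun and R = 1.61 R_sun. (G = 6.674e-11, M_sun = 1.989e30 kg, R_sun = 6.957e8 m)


M = 1.15 * 1.989e30 kg = 2.28735e+30 kg; R = 1.61 * 6.957e8 m = 1.120077e+09 m. v_esc = sqrt(2GM/R) = sqrt(2 * 6.674e-11 * 2.28735e+30 / 1.120077e+09) = 522096.1264

522096.1264 m/s


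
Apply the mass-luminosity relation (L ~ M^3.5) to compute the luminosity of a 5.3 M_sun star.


L/L_sun = (M/M_sun)^3.5 = 5.3^3.5 = 342.7406

342.7406 L_sun


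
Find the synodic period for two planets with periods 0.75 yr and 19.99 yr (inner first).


1/P_syn = |1/P1 - 1/P2| = |1/0.75 - 1/19.99| => P_syn = 0.7792

0.7792 years


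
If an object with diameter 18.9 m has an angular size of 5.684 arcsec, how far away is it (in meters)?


D = size / theta_rad, theta_rad = 5.684 * pi/(180*3600) = 2.756e-05, D = 685855.8828

685855.8828 m


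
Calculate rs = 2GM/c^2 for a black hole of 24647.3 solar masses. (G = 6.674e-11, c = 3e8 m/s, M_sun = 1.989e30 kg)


M = 24647.3 * 1.989e30 kg = 4.90234797e+34 kg. rs = 2GM/c^2 = 2 * 6.674e-11 * 4.90234797e+34 / (3e8)^2 = 7.271e+07

7.271e+07 m


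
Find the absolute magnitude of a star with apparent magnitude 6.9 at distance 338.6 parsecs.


M = m - 5*log10(d) + 5 = 6.9 - 5*log10(338.6) + 5 = -0.7484

-0.7484


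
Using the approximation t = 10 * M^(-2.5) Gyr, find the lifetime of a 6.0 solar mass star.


t = 10 * M^(-2.5) = 10 * 6.0^(-2.5) = 0.1134

0.1134 Gyr


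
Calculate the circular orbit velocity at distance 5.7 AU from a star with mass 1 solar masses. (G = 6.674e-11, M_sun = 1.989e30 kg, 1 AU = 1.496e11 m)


v = sqrt(GM/r) = sqrt(6.674e-11 * 1.989e+30 / 8.527e+11) = 12476.9165

12476.9165 m/s


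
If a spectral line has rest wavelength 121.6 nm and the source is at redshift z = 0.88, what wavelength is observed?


lam_obs = lam_emit * (1 + z) = 121.6 * (1 + 0.88) = 228.608

228.608 nm


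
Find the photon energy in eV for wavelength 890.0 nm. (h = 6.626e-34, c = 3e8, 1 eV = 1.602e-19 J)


E = hc/lambda = 6.626e-34 * 3e8 / 8.900e-07 = 2.233e-19 J = 1.3942 eV

1.3942 eV


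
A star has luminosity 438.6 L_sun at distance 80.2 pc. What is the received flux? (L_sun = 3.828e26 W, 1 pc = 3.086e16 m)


F = L / (4*pi*d^2) = 1.679e+29 / (4*pi*(2.475e+18)^2) = 2.181e-09

2.181e-09 W/m^2


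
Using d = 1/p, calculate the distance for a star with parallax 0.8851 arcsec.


d = 1/p = 1/0.8851 = 1.1298

1.1298 pc


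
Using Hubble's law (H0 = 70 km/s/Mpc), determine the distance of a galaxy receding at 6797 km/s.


d = v / H0 = 6797 / 70 = 97.1

97.1 Mpc


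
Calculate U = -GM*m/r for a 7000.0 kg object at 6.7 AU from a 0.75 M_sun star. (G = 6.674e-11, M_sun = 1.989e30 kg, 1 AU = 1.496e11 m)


M = 0.75 * 1.989e30 kg = 1.49175e+30 kg; r = 6.7 AU * 1.496e11 m/AU = 1.00232e+12 m. U = -GM*m/r = -(6.674e-11 * 1.49175e+30 * 7000.0) / 1.00232e+12 = -6.953e+11

-6.953e+11 J


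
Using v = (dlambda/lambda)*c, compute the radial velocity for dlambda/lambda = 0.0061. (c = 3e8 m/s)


v = (dlambda/lambda) * c = 0.0061 * 3e8 = 1.830e+06

1.830e+06 m/s


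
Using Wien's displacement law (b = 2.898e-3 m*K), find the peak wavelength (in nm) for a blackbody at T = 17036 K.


lam_max = b / T = 2.898e-3 / 17036 = 1.701e-07 m = 170.1104 nm

170.1104 nm


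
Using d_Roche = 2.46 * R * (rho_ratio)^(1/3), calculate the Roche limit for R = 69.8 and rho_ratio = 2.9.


d_Roche = 2.46 * 69.8 * 2.9^(1/3) = 244.863

244.863


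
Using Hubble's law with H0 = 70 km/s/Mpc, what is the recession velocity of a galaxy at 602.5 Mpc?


v = H0 * d = 70 * 602.5 = 42175.0

42175.0 km/s


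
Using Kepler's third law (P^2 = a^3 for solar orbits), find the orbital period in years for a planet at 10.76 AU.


P = a^(3/2) = 10.76^1.5 = 35.2954

35.2954 years


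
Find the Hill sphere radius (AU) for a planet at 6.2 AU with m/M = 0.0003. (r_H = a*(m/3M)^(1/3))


r_H = a * (m/3M)^(1/3) = 6.2 * (0.0003/3)^(1/3) = 0.2878

0.2878 AU


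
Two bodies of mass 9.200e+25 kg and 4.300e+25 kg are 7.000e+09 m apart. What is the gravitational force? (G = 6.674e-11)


F = G*m1*m2/r^2 = 6.674e-11 * 9.200e+25 * 4.300e+25 / (7.000e+09)^2 = 6.674e-11 * 3.956e+51 / 4.900e+19 = 5.388e+21

5.388e+21 N


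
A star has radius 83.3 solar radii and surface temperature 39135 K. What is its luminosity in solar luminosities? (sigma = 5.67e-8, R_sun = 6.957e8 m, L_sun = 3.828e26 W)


R = 83.3 * 6.957e8 m = 5.795181e+10 m. L = 4*pi*R^2*sigma*T^4 = 4*pi*(5.795181e+10)^2 * 5.67e-8 * 39135^4 = 5.612912668e+33 W. L/L_sun = 5.612912668e+33 / 3.828e26 = 1.466e+07

1.466e+07 L_sun


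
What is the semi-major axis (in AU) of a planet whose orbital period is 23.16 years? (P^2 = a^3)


a = P^(2/3) = 23.16^(2/3) = 8.125

8.125 AU


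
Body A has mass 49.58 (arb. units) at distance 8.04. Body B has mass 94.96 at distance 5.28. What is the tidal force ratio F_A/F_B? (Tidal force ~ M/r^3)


Ratio = (M1/r1^3) / (M2/r2^3) = (49.58/8.04^3) / (94.96/5.28^3) = 0.1479

0.1479


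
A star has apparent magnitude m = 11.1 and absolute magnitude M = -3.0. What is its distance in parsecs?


d = 10^((m - M + 5)/5) = 10^((11.1 - -3.0 + 5)/5) = 6606.9345

6606.9345 pc


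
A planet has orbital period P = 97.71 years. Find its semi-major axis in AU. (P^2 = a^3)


a = P^(2/3) = 97.71^(2/3) = 21.2142

21.2142 AU


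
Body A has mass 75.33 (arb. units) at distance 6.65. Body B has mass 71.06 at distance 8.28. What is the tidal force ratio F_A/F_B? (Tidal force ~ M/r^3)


Ratio = (M1/r1^3) / (M2/r2^3) = (75.33/6.65^3) / (71.06/8.28^3) = 2.0463

2.0463


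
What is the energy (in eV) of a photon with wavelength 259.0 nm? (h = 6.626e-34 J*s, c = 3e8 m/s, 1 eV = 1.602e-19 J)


E = hc/lambda = 6.626e-34 * 3e8 / 2.590e-07 = 7.675e-19 J = 4.7908 eV

4.7908 eV


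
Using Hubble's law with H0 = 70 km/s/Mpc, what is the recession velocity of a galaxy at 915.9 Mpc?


v = H0 * d = 70 * 915.9 = 64113.0

64113.0 km/s


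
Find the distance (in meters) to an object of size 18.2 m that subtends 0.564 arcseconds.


D = size / theta_rad, theta_rad = 0.564 * pi/(180*3600) = 2.734e-06, D = 6.656e+06

6.656e+06 m


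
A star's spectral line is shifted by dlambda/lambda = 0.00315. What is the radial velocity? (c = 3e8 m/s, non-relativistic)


v = (dlambda/lambda) * c = 0.00315 * 3e8 = 945000.0

945000.0 m/s


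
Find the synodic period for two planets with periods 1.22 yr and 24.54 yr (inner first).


1/P_syn = |1/P1 - 1/P2| = |1/1.22 - 1/24.54| => P_syn = 1.2838

1.2838 years


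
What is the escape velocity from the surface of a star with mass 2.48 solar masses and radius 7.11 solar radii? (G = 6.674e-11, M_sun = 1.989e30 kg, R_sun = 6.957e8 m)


M = 2.48 * 1.989e30 kg = 4.93272e+30 kg; R = 7.11 * 6.957e8 m = 4.946427e+09 m. v_esc = sqrt(2GM/R) = sqrt(2 * 6.674e-11 * 4.93272e+30 / 4.946427e+09) = 364842.589

364842.589 m/s


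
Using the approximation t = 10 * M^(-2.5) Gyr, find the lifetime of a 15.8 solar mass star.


t = 10 * M^(-2.5) = 10 * 15.8^(-2.5) = 0.0101

0.0101 Gyr


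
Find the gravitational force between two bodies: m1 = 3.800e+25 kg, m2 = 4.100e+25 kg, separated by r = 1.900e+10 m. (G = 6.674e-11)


F = G*m1*m2/r^2 = 6.674e-11 * 3.800e+25 * 4.100e+25 / (1.900e+10)^2 = 6.674e-11 * 1.558e+51 / 3.610e+20 = 2.880e+20

2.880e+20 N


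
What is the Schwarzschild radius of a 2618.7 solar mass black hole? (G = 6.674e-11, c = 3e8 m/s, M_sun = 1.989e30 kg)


M = 2618.7 * 1.989e30 kg = 5.2085943e+33 kg. rs = 2GM/c^2 = 2 * 6.674e-11 * 5.2085943e+33 / (3e8)^2 = 7.725e+06

7.725e+06 m


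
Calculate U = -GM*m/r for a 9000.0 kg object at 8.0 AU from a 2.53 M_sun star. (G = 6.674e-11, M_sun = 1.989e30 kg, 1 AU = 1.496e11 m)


M = 2.53 * 1.989e30 kg = 5.03217e+30 kg; r = 8.0 AU * 1.496e11 m/AU = 1.1968e+12 m. U = -GM*m/r = -(6.674e-11 * 5.03217e+30 * 9000.0) / 1.1968e+12 = -2.526e+12

-2.526e+12 J


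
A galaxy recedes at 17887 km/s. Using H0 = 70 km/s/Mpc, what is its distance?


d = v / H0 = 17887 / 70 = 255.5286

255.5286 Mpc


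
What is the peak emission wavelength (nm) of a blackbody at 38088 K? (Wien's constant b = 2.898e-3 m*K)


lam_max = b / T = 2.898e-3 / 38088 = 7.609e-08 m = 76.087 nm

76.087 nm


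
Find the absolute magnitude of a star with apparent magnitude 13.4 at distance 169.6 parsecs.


M = m - 5*log10(d) + 5 = 13.4 - 5*log10(169.6) + 5 = 7.2529

7.2529


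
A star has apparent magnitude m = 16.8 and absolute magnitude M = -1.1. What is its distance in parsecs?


d = 10^((m - M + 5)/5) = 10^((16.8 - -1.1 + 5)/5) = 38018.9396

38018.9396 pc


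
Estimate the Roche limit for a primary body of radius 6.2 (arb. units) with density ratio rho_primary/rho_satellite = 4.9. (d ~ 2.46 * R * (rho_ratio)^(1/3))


d_Roche = 2.46 * 6.2 * 4.9^(1/3) = 25.9055

25.9055


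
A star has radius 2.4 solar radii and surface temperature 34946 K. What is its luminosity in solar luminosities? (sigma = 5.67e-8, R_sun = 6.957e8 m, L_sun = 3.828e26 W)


R = 2.4 * 6.957e8 m = 1.66968e+09 m. L = 4*pi*R^2*sigma*T^4 = 4*pi*(1.66968e+09)^2 * 5.67e-8 * 34946^4 = 2.962438228e+30 W. L/L_sun = 2.962438228e+30 / 3.828e26 = 7738.8668

7738.8668 L_sun


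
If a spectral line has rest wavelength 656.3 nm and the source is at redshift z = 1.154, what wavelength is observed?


lam_obs = lam_emit * (1 + z) = 656.3 * (1 + 1.154) = 1413.6702

1413.6702 nm


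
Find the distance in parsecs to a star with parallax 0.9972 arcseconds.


d = 1/p = 1/0.9972 = 1.0028

1.0028 pc


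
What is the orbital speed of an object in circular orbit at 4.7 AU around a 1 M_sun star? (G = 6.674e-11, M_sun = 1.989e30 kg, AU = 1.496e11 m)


v = sqrt(GM/r) = sqrt(6.674e-11 * 1.989e+30 / 7.031e+11) = 13740.2858

13740.2858 m/s


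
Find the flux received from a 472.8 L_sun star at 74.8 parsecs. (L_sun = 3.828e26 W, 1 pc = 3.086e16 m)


F = L / (4*pi*d^2) = 1.810e+29 / (4*pi*(2.308e+18)^2) = 2.703e-09

2.703e-09 W/m^2


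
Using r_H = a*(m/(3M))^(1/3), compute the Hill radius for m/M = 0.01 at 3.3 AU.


r_H = a * (m/3M)^(1/3) = 3.3 * (0.01/3)^(1/3) = 0.493

0.493 AU


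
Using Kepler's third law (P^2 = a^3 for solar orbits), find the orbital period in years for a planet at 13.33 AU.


P = a^(3/2) = 13.33^1.5 = 48.6682

48.6682 years


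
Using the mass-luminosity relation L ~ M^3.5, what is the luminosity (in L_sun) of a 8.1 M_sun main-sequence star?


L/L_sun = (M/M_sun)^3.5 = 8.1^3.5 = 1512.5076

1512.5076 L_sun


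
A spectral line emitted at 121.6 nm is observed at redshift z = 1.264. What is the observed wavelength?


lam_obs = lam_emit * (1 + z) = 121.6 * (1 + 1.264) = 275.3024

275.3024 nm


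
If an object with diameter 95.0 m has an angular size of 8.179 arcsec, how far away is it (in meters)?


D = size / theta_rad, theta_rad = 8.179 * pi/(180*3600) = 3.965e-05, D = 2.396e+06

2.396e+06 m


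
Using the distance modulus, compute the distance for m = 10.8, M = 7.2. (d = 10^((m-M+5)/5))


d = 10^((m - M + 5)/5) = 10^((10.8 - 7.2 + 5)/5) = 52.4807

52.4807 pc


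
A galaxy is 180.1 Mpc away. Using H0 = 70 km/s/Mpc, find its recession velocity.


v = H0 * d = 70 * 180.1 = 12607.0

12607.0 km/s


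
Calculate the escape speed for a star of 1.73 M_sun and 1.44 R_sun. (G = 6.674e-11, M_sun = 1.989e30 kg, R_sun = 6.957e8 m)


M = 1.73 * 1.989e30 kg = 3.44097e+30 kg; R = 1.44 * 6.957e8 m = 1.001808e+09 m. v_esc = sqrt(2GM/R) = sqrt(2 * 6.674e-11 * 3.44097e+30 / 1.001808e+09) = 677105.4265

677105.4265 m/s


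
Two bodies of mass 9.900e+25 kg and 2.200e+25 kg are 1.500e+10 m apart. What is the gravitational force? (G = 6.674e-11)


F = G*m1*m2/r^2 = 6.674e-11 * 9.900e+25 * 2.200e+25 / (1.500e+10)^2 = 6.674e-11 * 2.178e+51 / 2.250e+20 = 6.460e+20

6.460e+20 N


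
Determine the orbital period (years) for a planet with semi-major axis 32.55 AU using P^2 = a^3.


P = a^(3/2) = 32.55^1.5 = 185.7062

185.7062 years


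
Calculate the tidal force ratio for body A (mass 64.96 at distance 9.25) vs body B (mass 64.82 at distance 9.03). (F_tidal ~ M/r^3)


Ratio = (M1/r1^3) / (M2/r2^3) = (64.96/9.25^3) / (64.82/9.03^3) = 0.9323

0.9323


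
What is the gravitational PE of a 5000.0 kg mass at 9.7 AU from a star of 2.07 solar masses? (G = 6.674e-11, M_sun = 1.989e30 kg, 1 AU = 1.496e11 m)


M = 2.07 * 1.989e30 kg = 4.11723e+30 kg; r = 9.7 AU * 1.496e11 m/AU = 1.45112e+12 m. U = -GM*m/r = -(6.674e-11 * 4.11723e+30 * 5000.0) / 1.45112e+12 = -9.468e+11

-9.468e+11 J


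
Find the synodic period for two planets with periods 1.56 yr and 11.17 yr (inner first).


1/P_syn = |1/P1 - 1/P2| = |1/1.56 - 1/11.17| => P_syn = 1.8132

1.8132 years


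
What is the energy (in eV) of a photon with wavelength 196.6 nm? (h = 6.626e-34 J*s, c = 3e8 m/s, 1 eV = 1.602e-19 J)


E = hc/lambda = 6.626e-34 * 3e8 / 1.966e-07 = 1.011e-18 J = 6.3114 eV

6.3114 eV


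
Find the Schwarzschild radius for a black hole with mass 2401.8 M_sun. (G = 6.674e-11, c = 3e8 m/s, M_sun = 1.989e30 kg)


M = 2401.8 * 1.989e30 kg = 4.7771802e+33 kg. rs = 2GM/c^2 = 2 * 6.674e-11 * 4.7771802e+33 / (3e8)^2 = 7.085e+06

7.085e+06 m


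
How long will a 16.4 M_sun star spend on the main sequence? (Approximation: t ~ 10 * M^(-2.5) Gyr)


t = 10 * M^(-2.5) = 10 * 16.4^(-2.5) = 0.0092

0.0092 Gyr


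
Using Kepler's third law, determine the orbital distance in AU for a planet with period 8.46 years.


a = P^(2/3) = 8.46^(2/3) = 4.1519

4.1519 AU


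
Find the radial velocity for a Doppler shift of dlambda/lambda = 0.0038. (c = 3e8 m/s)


v = (dlambda/lambda) * c = 0.0038 * 3e8 = 1.140e+06

1.140e+06 m/s


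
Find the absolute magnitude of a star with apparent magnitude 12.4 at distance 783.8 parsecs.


M = m - 5*log10(d) + 5 = 12.4 - 5*log10(783.8) + 5 = 2.929

2.929


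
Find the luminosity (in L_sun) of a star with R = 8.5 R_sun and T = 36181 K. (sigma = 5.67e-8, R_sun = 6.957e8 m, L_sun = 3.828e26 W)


R = 8.5 * 6.957e8 m = 5.91345e+09 m. L = 4*pi*R^2*sigma*T^4 = 4*pi*(5.91345e+09)^2 * 5.67e-8 * 36181^4 = 4.269696892e+31 W. L/L_sun = 4.269696892e+31 / 3.828e26 = 111538.5813

111538.5813 L_sun


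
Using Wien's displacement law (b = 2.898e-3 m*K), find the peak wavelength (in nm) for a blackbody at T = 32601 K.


lam_max = b / T = 2.898e-3 / 32601 = 8.889e-08 m = 88.893 nm

88.893 nm


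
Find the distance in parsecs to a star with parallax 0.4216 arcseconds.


d = 1/p = 1/0.4216 = 2.3719

2.3719 pc


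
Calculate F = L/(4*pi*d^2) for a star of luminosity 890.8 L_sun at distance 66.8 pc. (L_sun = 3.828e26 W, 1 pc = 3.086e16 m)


F = L / (4*pi*d^2) = 3.410e+29 / (4*pi*(2.061e+18)^2) = 6.386e-09

6.386e-09 W/m^2


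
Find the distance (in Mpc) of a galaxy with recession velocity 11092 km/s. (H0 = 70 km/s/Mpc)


d = v / H0 = 11092 / 70 = 158.4571

158.4571 Mpc


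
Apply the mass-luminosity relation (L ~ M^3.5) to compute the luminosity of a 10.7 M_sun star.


L/L_sun = (M/M_sun)^3.5 = 10.7^3.5 = 4007.2203

4007.2203 L_sun


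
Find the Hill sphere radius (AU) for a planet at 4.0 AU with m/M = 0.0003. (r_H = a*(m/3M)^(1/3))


r_H = a * (m/3M)^(1/3) = 4.0 * (0.0003/3)^(1/3) = 0.1857

0.1857 AU


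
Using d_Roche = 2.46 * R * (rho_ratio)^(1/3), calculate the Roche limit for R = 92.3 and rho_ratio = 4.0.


d_Roche = 2.46 * 92.3 * 4.0^(1/3) = 360.4321

360.4321


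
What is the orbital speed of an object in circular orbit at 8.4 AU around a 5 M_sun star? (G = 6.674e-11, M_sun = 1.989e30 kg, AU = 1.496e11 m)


v = sqrt(GM/r) = sqrt(6.674e-11 * 9.945e+30 / 1.257e+12) = 22982.1183

22982.1183 m/s


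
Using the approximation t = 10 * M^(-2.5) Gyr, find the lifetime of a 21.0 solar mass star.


t = 10 * M^(-2.5) = 10 * 21.0^(-2.5) = 0.0049

0.0049 Gyr


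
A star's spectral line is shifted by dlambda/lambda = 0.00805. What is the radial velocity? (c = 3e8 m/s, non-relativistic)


v = (dlambda/lambda) * c = 0.00805 * 3e8 = 2.415e+06

2.415e+06 m/s


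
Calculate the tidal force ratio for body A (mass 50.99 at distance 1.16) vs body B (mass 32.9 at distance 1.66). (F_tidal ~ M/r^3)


Ratio = (M1/r1^3) / (M2/r2^3) = (50.99/1.16^3) / (32.9/1.66^3) = 4.5419

4.5419
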